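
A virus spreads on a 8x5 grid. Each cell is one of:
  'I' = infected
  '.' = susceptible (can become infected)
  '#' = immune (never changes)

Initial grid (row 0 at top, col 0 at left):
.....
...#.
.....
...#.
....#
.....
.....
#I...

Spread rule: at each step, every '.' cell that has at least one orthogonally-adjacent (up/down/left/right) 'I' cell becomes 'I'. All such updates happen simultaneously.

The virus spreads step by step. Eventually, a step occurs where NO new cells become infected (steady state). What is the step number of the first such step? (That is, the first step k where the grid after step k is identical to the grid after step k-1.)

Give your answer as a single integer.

Answer: 11

Derivation:
Step 0 (initial): 1 infected
Step 1: +2 new -> 3 infected
Step 2: +4 new -> 7 infected
Step 3: +5 new -> 12 infected
Step 4: +5 new -> 17 infected
Step 5: +5 new -> 22 infected
Step 6: +3 new -> 25 infected
Step 7: +4 new -> 29 infected
Step 8: +3 new -> 32 infected
Step 9: +3 new -> 35 infected
Step 10: +1 new -> 36 infected
Step 11: +0 new -> 36 infected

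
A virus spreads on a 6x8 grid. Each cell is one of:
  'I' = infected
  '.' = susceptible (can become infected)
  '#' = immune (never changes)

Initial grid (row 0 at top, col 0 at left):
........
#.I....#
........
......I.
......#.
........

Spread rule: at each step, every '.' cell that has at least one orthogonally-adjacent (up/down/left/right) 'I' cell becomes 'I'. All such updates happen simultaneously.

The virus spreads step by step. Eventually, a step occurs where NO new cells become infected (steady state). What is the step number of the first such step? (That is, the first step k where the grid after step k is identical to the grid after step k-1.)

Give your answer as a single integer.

Answer: 7

Derivation:
Step 0 (initial): 2 infected
Step 1: +7 new -> 9 infected
Step 2: +12 new -> 21 infected
Step 3: +12 new -> 33 infected
Step 4: +8 new -> 41 infected
Step 5: +3 new -> 44 infected
Step 6: +1 new -> 45 infected
Step 7: +0 new -> 45 infected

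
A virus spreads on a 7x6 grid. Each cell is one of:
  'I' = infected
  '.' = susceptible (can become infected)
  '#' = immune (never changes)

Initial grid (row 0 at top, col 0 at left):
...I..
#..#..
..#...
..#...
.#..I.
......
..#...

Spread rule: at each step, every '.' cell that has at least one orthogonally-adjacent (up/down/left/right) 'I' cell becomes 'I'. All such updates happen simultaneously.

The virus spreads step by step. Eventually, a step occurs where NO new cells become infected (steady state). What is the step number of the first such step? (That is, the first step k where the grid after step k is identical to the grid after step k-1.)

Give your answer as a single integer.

Answer: 7

Derivation:
Step 0 (initial): 2 infected
Step 1: +6 new -> 8 infected
Step 2: +11 new -> 19 infected
Step 3: +8 new -> 27 infected
Step 4: +2 new -> 29 infected
Step 5: +4 new -> 33 infected
Step 6: +3 new -> 36 infected
Step 7: +0 new -> 36 infected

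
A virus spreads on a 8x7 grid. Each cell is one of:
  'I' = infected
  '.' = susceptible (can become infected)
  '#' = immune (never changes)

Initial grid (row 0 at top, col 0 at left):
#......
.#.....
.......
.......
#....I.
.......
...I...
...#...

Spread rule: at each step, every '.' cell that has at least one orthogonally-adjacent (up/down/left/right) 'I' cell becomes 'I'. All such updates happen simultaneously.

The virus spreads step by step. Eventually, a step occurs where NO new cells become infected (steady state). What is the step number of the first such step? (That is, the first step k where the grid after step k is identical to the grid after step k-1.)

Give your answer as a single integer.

Answer: 9

Derivation:
Step 0 (initial): 2 infected
Step 1: +7 new -> 9 infected
Step 2: +11 new -> 20 infected
Step 3: +10 new -> 30 infected
Step 4: +9 new -> 39 infected
Step 5: +5 new -> 44 infected
Step 6: +4 new -> 48 infected
Step 7: +2 new -> 50 infected
Step 8: +2 new -> 52 infected
Step 9: +0 new -> 52 infected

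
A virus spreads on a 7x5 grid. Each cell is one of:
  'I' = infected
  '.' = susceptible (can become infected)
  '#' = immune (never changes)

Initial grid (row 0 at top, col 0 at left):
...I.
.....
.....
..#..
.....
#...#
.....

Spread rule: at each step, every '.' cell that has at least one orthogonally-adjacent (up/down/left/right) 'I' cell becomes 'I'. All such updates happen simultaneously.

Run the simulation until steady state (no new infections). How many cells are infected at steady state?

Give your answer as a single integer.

Answer: 32

Derivation:
Step 0 (initial): 1 infected
Step 1: +3 new -> 4 infected
Step 2: +4 new -> 8 infected
Step 3: +5 new -> 13 infected
Step 4: +4 new -> 17 infected
Step 5: +5 new -> 22 infected
Step 6: +4 new -> 26 infected
Step 7: +4 new -> 30 infected
Step 8: +1 new -> 31 infected
Step 9: +1 new -> 32 infected
Step 10: +0 new -> 32 infected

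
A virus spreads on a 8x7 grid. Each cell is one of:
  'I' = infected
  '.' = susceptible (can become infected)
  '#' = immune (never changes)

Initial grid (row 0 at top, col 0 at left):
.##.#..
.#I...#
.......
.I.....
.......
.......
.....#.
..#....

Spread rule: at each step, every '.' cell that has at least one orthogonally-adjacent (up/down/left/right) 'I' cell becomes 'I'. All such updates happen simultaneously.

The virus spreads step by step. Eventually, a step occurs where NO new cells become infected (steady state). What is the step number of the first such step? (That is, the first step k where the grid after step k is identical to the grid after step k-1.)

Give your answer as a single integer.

Answer: 10

Derivation:
Step 0 (initial): 2 infected
Step 1: +6 new -> 8 infected
Step 2: +8 new -> 16 infected
Step 3: +8 new -> 24 infected
Step 4: +9 new -> 33 infected
Step 5: +7 new -> 40 infected
Step 6: +4 new -> 44 infected
Step 7: +2 new -> 46 infected
Step 8: +2 new -> 48 infected
Step 9: +1 new -> 49 infected
Step 10: +0 new -> 49 infected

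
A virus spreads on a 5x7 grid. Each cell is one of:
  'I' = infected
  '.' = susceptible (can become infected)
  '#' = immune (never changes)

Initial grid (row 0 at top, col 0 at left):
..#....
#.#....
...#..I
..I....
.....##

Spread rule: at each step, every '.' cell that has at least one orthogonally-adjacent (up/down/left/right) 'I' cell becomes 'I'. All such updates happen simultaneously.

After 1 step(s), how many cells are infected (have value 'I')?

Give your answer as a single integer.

Step 0 (initial): 2 infected
Step 1: +7 new -> 9 infected

Answer: 9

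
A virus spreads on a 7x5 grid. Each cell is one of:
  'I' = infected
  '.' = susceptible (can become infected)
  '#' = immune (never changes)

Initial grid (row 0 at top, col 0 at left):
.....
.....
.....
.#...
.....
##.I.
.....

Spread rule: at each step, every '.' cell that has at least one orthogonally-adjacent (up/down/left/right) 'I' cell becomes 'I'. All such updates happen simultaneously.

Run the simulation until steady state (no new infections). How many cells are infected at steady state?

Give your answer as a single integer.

Step 0 (initial): 1 infected
Step 1: +4 new -> 5 infected
Step 2: +5 new -> 10 infected
Step 3: +5 new -> 15 infected
Step 4: +5 new -> 20 infected
Step 5: +5 new -> 25 infected
Step 6: +4 new -> 29 infected
Step 7: +2 new -> 31 infected
Step 8: +1 new -> 32 infected
Step 9: +0 new -> 32 infected

Answer: 32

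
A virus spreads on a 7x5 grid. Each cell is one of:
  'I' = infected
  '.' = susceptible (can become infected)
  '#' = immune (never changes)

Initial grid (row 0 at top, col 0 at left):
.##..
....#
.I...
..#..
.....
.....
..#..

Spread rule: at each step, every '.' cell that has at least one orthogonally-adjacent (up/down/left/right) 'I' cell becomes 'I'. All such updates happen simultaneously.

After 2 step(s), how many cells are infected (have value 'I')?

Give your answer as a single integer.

Answer: 10

Derivation:
Step 0 (initial): 1 infected
Step 1: +4 new -> 5 infected
Step 2: +5 new -> 10 infected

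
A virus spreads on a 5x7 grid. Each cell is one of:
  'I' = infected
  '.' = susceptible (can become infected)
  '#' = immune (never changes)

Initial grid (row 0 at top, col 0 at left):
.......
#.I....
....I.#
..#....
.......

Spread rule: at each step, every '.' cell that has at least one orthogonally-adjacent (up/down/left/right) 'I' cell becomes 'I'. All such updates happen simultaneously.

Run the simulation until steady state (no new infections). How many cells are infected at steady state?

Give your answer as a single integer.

Step 0 (initial): 2 infected
Step 1: +8 new -> 10 infected
Step 2: +8 new -> 18 infected
Step 3: +8 new -> 26 infected
Step 4: +5 new -> 31 infected
Step 5: +1 new -> 32 infected
Step 6: +0 new -> 32 infected

Answer: 32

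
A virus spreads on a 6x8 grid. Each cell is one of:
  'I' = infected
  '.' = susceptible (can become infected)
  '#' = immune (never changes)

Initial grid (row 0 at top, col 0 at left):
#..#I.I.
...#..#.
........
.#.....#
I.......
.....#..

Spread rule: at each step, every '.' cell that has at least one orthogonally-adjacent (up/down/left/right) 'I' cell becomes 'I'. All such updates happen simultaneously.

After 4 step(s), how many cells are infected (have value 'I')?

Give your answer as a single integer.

Answer: 31

Derivation:
Step 0 (initial): 3 infected
Step 1: +6 new -> 9 infected
Step 2: +6 new -> 15 infected
Step 3: +9 new -> 24 infected
Step 4: +7 new -> 31 infected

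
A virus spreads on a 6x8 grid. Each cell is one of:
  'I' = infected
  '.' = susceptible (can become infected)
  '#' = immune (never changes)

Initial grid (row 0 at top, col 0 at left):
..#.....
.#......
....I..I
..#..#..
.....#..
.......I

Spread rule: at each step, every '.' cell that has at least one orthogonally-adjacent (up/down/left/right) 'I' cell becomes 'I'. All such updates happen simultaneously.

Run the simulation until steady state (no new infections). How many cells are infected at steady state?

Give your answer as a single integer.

Step 0 (initial): 3 infected
Step 1: +9 new -> 12 infected
Step 2: +11 new -> 23 infected
Step 3: +7 new -> 30 infected
Step 4: +4 new -> 34 infected
Step 5: +4 new -> 38 infected
Step 6: +3 new -> 41 infected
Step 7: +2 new -> 43 infected
Step 8: +0 new -> 43 infected

Answer: 43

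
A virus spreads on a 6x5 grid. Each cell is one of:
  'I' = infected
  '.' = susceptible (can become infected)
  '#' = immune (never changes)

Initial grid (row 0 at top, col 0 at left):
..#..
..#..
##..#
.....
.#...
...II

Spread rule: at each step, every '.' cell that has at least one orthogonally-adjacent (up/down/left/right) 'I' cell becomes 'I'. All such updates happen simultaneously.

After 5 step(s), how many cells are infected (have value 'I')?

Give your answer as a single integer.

Step 0 (initial): 2 infected
Step 1: +3 new -> 5 infected
Step 2: +4 new -> 9 infected
Step 3: +3 new -> 12 infected
Step 4: +4 new -> 16 infected
Step 5: +3 new -> 19 infected

Answer: 19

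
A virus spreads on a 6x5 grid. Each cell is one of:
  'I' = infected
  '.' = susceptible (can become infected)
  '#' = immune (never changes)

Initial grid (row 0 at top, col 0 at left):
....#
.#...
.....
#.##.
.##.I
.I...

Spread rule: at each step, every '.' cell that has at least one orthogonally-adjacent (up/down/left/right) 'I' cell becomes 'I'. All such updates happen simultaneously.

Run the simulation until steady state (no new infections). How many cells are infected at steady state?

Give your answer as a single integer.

Answer: 23

Derivation:
Step 0 (initial): 2 infected
Step 1: +5 new -> 7 infected
Step 2: +3 new -> 10 infected
Step 3: +2 new -> 12 infected
Step 4: +2 new -> 14 infected
Step 5: +3 new -> 17 infected
Step 6: +3 new -> 20 infected
Step 7: +2 new -> 22 infected
Step 8: +1 new -> 23 infected
Step 9: +0 new -> 23 infected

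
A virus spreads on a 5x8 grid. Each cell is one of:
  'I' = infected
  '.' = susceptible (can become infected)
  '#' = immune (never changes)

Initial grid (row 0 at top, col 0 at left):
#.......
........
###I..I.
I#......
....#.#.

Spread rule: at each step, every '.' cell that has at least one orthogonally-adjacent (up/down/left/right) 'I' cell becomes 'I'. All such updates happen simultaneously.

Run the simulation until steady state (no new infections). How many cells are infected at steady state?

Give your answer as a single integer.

Step 0 (initial): 3 infected
Step 1: +8 new -> 11 infected
Step 2: +12 new -> 23 infected
Step 3: +8 new -> 31 infected
Step 4: +2 new -> 33 infected
Step 5: +0 new -> 33 infected

Answer: 33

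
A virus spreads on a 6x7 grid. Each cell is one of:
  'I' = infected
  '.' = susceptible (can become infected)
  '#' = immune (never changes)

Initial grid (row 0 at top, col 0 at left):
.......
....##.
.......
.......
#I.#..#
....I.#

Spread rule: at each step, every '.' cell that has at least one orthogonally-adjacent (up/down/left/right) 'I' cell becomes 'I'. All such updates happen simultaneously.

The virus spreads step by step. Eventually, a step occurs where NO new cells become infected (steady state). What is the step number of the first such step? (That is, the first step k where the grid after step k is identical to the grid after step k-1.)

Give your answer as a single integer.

Step 0 (initial): 2 infected
Step 1: +6 new -> 8 infected
Step 2: +7 new -> 15 infected
Step 3: +6 new -> 21 infected
Step 4: +6 new -> 27 infected
Step 5: +4 new -> 31 infected
Step 6: +2 new -> 33 infected
Step 7: +2 new -> 35 infected
Step 8: +1 new -> 36 infected
Step 9: +0 new -> 36 infected

Answer: 9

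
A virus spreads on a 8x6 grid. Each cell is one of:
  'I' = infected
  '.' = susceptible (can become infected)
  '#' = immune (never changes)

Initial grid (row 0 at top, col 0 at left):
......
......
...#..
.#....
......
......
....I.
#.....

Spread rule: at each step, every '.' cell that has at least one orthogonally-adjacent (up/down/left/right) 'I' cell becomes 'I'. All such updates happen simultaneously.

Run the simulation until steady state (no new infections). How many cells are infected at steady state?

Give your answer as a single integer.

Step 0 (initial): 1 infected
Step 1: +4 new -> 5 infected
Step 2: +6 new -> 11 infected
Step 3: +6 new -> 17 infected
Step 4: +7 new -> 24 infected
Step 5: +5 new -> 29 infected
Step 6: +5 new -> 34 infected
Step 7: +5 new -> 39 infected
Step 8: +3 new -> 42 infected
Step 9: +2 new -> 44 infected
Step 10: +1 new -> 45 infected
Step 11: +0 new -> 45 infected

Answer: 45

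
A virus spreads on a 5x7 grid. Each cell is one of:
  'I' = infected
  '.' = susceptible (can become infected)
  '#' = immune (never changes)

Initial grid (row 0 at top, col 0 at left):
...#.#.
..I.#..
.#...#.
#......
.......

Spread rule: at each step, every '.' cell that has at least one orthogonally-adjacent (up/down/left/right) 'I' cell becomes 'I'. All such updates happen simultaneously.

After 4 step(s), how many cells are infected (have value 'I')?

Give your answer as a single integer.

Answer: 18

Derivation:
Step 0 (initial): 1 infected
Step 1: +4 new -> 5 infected
Step 2: +4 new -> 9 infected
Step 3: +6 new -> 15 infected
Step 4: +3 new -> 18 infected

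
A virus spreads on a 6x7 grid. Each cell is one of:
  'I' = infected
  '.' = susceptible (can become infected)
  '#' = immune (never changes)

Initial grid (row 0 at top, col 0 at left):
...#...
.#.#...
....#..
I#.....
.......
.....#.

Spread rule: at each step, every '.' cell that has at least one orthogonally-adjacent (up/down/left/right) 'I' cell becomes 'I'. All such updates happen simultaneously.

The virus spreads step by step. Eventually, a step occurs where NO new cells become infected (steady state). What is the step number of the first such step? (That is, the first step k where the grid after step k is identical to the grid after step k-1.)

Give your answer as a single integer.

Answer: 12

Derivation:
Step 0 (initial): 1 infected
Step 1: +2 new -> 3 infected
Step 2: +4 new -> 7 infected
Step 3: +4 new -> 11 infected
Step 4: +6 new -> 17 infected
Step 5: +4 new -> 21 infected
Step 6: +3 new -> 24 infected
Step 7: +2 new -> 26 infected
Step 8: +3 new -> 29 infected
Step 9: +2 new -> 31 infected
Step 10: +3 new -> 34 infected
Step 11: +2 new -> 36 infected
Step 12: +0 new -> 36 infected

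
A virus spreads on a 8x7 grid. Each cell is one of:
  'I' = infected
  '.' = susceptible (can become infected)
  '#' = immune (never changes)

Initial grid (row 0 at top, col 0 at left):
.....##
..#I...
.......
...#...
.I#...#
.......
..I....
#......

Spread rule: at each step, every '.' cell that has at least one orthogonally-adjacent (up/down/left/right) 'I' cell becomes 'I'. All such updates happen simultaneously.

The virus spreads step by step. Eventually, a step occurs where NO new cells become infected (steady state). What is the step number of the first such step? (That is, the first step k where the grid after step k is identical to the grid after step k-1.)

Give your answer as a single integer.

Answer: 6

Derivation:
Step 0 (initial): 3 infected
Step 1: +10 new -> 13 infected
Step 2: +14 new -> 27 infected
Step 3: +10 new -> 37 infected
Step 4: +8 new -> 45 infected
Step 5: +4 new -> 49 infected
Step 6: +0 new -> 49 infected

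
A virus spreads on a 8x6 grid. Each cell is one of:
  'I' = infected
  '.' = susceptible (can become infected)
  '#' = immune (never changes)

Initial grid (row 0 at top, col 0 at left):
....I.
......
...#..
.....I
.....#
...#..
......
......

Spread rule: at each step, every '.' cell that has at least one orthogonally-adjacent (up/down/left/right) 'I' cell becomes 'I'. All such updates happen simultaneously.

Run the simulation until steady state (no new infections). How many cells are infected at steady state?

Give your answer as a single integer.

Step 0 (initial): 2 infected
Step 1: +5 new -> 7 infected
Step 2: +6 new -> 13 infected
Step 3: +5 new -> 18 infected
Step 4: +7 new -> 25 infected
Step 5: +8 new -> 33 infected
Step 6: +6 new -> 39 infected
Step 7: +3 new -> 42 infected
Step 8: +2 new -> 44 infected
Step 9: +1 new -> 45 infected
Step 10: +0 new -> 45 infected

Answer: 45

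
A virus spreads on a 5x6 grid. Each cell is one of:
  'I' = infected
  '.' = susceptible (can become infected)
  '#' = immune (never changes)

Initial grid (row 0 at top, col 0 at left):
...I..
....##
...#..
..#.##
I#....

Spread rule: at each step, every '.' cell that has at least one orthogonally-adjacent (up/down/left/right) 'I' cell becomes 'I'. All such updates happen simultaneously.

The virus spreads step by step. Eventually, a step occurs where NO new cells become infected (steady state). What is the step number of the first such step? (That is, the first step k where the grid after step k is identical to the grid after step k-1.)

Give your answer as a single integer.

Answer: 4

Derivation:
Step 0 (initial): 2 infected
Step 1: +4 new -> 6 infected
Step 2: +5 new -> 11 infected
Step 3: +5 new -> 16 infected
Step 4: +0 new -> 16 infected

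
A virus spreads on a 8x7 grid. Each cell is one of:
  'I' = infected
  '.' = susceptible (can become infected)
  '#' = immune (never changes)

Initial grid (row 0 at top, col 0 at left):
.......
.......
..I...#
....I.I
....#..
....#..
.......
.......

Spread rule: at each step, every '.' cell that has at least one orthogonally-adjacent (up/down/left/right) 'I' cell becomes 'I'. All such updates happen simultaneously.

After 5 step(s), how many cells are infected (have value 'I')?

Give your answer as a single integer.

Answer: 49

Derivation:
Step 0 (initial): 3 infected
Step 1: +8 new -> 11 infected
Step 2: +11 new -> 22 infected
Step 3: +11 new -> 33 infected
Step 4: +9 new -> 42 infected
Step 5: +7 new -> 49 infected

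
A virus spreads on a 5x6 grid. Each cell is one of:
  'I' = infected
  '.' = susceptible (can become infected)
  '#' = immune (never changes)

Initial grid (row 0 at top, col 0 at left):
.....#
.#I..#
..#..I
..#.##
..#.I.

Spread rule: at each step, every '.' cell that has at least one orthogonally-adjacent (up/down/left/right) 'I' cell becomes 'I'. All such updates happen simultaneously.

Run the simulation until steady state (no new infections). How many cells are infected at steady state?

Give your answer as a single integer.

Answer: 22

Derivation:
Step 0 (initial): 3 infected
Step 1: +5 new -> 8 infected
Step 2: +5 new -> 13 infected
Step 3: +2 new -> 15 infected
Step 4: +1 new -> 16 infected
Step 5: +1 new -> 17 infected
Step 6: +2 new -> 19 infected
Step 7: +2 new -> 21 infected
Step 8: +1 new -> 22 infected
Step 9: +0 new -> 22 infected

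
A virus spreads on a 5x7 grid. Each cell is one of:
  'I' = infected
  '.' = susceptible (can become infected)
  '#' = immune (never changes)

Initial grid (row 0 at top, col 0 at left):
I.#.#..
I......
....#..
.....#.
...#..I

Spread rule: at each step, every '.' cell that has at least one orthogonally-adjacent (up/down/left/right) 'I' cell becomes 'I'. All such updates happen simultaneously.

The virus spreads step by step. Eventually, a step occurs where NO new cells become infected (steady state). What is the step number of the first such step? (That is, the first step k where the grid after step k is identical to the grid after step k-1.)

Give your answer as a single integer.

Answer: 6

Derivation:
Step 0 (initial): 3 infected
Step 1: +5 new -> 8 infected
Step 2: +5 new -> 13 infected
Step 3: +7 new -> 20 infected
Step 4: +8 new -> 28 infected
Step 5: +2 new -> 30 infected
Step 6: +0 new -> 30 infected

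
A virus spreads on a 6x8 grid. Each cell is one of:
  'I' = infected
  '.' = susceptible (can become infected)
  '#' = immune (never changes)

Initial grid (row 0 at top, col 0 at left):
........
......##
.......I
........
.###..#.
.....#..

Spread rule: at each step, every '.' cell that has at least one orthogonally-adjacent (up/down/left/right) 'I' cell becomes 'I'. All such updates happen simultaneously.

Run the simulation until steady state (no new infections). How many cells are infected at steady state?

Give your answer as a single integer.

Answer: 41

Derivation:
Step 0 (initial): 1 infected
Step 1: +2 new -> 3 infected
Step 2: +3 new -> 6 infected
Step 3: +4 new -> 10 infected
Step 4: +6 new -> 16 infected
Step 5: +6 new -> 22 infected
Step 6: +6 new -> 28 infected
Step 7: +5 new -> 33 infected
Step 8: +4 new -> 37 infected
Step 9: +3 new -> 40 infected
Step 10: +1 new -> 41 infected
Step 11: +0 new -> 41 infected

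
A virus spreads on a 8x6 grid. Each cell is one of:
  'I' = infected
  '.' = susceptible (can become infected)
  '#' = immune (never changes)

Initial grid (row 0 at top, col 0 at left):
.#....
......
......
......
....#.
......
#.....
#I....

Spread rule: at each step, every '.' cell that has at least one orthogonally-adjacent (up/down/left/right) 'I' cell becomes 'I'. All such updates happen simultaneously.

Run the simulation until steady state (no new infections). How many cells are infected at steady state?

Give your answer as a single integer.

Step 0 (initial): 1 infected
Step 1: +2 new -> 3 infected
Step 2: +3 new -> 6 infected
Step 3: +5 new -> 11 infected
Step 4: +6 new -> 17 infected
Step 5: +6 new -> 23 infected
Step 6: +5 new -> 28 infected
Step 7: +5 new -> 33 infected
Step 8: +5 new -> 38 infected
Step 9: +3 new -> 41 infected
Step 10: +2 new -> 43 infected
Step 11: +1 new -> 44 infected
Step 12: +0 new -> 44 infected

Answer: 44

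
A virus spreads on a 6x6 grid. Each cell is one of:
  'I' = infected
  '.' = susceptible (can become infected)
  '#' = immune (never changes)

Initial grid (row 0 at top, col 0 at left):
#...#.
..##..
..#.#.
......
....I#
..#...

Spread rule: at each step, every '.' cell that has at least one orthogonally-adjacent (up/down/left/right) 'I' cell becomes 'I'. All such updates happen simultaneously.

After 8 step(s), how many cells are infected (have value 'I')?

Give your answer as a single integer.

Step 0 (initial): 1 infected
Step 1: +3 new -> 4 infected
Step 2: +5 new -> 9 infected
Step 3: +4 new -> 13 infected
Step 4: +4 new -> 17 infected
Step 5: +5 new -> 22 infected
Step 6: +2 new -> 24 infected
Step 7: +2 new -> 26 infected
Step 8: +1 new -> 27 infected

Answer: 27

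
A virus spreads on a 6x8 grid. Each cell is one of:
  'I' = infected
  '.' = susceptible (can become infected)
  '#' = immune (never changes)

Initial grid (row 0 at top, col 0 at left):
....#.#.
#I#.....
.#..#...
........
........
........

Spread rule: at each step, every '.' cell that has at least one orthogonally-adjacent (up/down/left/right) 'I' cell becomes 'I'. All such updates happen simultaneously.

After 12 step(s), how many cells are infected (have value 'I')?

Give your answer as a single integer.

Step 0 (initial): 1 infected
Step 1: +1 new -> 2 infected
Step 2: +2 new -> 4 infected
Step 3: +1 new -> 5 infected
Step 4: +1 new -> 6 infected
Step 5: +2 new -> 8 infected
Step 6: +3 new -> 11 infected
Step 7: +6 new -> 17 infected
Step 8: +7 new -> 24 infected
Step 9: +8 new -> 32 infected
Step 10: +6 new -> 38 infected
Step 11: +3 new -> 41 infected
Step 12: +1 new -> 42 infected

Answer: 42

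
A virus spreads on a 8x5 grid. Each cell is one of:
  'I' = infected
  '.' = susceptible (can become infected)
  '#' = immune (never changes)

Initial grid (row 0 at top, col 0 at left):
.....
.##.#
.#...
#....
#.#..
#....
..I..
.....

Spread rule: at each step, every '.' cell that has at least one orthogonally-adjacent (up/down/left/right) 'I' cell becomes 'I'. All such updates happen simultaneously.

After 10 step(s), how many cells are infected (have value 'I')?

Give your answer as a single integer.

Step 0 (initial): 1 infected
Step 1: +4 new -> 5 infected
Step 2: +6 new -> 11 infected
Step 3: +5 new -> 16 infected
Step 4: +3 new -> 19 infected
Step 5: +3 new -> 22 infected
Step 6: +3 new -> 25 infected
Step 7: +1 new -> 26 infected
Step 8: +2 new -> 28 infected
Step 9: +1 new -> 29 infected
Step 10: +1 new -> 30 infected

Answer: 30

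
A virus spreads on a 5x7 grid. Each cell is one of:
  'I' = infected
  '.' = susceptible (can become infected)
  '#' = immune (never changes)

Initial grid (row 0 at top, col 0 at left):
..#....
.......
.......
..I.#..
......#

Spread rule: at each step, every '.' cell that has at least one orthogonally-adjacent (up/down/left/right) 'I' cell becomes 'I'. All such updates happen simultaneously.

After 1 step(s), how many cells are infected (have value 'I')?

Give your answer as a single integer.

Step 0 (initial): 1 infected
Step 1: +4 new -> 5 infected

Answer: 5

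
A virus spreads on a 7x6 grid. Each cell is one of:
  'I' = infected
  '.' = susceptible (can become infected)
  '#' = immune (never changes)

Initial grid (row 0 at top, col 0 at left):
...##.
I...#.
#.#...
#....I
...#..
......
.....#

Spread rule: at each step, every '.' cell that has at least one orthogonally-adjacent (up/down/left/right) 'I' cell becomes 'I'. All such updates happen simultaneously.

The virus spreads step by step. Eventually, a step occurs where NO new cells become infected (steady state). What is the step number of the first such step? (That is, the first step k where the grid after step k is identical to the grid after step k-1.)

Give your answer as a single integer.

Step 0 (initial): 2 infected
Step 1: +5 new -> 7 infected
Step 2: +8 new -> 15 infected
Step 3: +7 new -> 22 infected
Step 4: +4 new -> 26 infected
Step 5: +4 new -> 30 infected
Step 6: +3 new -> 33 infected
Step 7: +1 new -> 34 infected
Step 8: +0 new -> 34 infected

Answer: 8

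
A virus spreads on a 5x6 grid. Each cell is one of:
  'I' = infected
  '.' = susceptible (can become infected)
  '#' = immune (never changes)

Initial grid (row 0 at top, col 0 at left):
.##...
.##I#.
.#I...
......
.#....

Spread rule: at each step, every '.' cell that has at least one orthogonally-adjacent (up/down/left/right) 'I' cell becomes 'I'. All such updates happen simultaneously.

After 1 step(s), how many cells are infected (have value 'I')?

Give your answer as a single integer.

Step 0 (initial): 2 infected
Step 1: +3 new -> 5 infected

Answer: 5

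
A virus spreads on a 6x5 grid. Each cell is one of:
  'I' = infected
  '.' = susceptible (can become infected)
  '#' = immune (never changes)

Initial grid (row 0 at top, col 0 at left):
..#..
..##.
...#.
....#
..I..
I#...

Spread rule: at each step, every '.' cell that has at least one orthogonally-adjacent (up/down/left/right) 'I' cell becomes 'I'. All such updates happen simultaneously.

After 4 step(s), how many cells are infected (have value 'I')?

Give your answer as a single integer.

Step 0 (initial): 2 infected
Step 1: +5 new -> 7 infected
Step 2: +6 new -> 13 infected
Step 3: +3 new -> 16 infected
Step 4: +2 new -> 18 infected

Answer: 18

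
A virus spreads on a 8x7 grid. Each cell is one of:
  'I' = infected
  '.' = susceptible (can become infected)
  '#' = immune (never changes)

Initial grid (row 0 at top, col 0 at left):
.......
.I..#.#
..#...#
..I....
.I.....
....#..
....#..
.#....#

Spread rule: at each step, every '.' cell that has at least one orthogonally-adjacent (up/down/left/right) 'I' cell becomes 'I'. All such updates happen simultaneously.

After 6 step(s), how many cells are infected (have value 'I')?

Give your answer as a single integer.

Answer: 46

Derivation:
Step 0 (initial): 3 infected
Step 1: +9 new -> 12 infected
Step 2: +11 new -> 23 infected
Step 3: +7 new -> 30 infected
Step 4: +7 new -> 37 infected
Step 5: +5 new -> 42 infected
Step 6: +4 new -> 46 infected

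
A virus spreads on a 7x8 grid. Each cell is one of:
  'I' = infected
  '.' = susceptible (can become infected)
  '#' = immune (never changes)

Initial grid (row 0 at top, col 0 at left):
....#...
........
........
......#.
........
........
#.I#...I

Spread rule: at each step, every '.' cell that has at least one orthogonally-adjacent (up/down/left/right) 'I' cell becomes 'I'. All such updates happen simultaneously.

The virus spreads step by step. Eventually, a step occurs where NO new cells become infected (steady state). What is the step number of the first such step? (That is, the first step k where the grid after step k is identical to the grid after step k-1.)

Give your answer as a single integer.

Step 0 (initial): 2 infected
Step 1: +4 new -> 6 infected
Step 2: +6 new -> 12 infected
Step 3: +9 new -> 21 infected
Step 4: +7 new -> 28 infected
Step 5: +8 new -> 36 infected
Step 6: +8 new -> 44 infected
Step 7: +6 new -> 50 infected
Step 8: +2 new -> 52 infected
Step 9: +0 new -> 52 infected

Answer: 9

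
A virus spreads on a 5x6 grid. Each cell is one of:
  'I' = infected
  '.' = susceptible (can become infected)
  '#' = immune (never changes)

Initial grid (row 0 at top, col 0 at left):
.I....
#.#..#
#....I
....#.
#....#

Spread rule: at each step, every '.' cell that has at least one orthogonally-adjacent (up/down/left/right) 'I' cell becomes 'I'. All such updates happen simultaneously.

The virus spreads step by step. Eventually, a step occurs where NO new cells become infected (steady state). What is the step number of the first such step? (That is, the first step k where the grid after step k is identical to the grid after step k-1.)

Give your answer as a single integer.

Step 0 (initial): 2 infected
Step 1: +5 new -> 7 infected
Step 2: +4 new -> 11 infected
Step 3: +5 new -> 16 infected
Step 4: +5 new -> 21 infected
Step 5: +2 new -> 23 infected
Step 6: +0 new -> 23 infected

Answer: 6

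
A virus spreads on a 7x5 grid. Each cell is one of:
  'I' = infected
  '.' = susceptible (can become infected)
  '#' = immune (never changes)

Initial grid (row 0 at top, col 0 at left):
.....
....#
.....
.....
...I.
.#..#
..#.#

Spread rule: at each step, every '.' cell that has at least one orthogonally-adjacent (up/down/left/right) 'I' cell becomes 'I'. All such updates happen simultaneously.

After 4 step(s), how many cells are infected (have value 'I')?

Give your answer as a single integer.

Answer: 21

Derivation:
Step 0 (initial): 1 infected
Step 1: +4 new -> 5 infected
Step 2: +6 new -> 11 infected
Step 3: +5 new -> 16 infected
Step 4: +5 new -> 21 infected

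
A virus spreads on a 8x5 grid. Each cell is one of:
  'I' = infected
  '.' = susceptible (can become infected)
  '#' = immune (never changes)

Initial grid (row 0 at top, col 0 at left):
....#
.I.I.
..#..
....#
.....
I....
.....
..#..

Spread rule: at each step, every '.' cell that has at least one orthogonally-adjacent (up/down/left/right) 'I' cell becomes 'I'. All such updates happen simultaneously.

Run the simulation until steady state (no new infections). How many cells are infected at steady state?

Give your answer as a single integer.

Step 0 (initial): 3 infected
Step 1: +10 new -> 13 infected
Step 2: +11 new -> 24 infected
Step 3: +6 new -> 30 infected
Step 4: +3 new -> 33 infected
Step 5: +2 new -> 35 infected
Step 6: +1 new -> 36 infected
Step 7: +0 new -> 36 infected

Answer: 36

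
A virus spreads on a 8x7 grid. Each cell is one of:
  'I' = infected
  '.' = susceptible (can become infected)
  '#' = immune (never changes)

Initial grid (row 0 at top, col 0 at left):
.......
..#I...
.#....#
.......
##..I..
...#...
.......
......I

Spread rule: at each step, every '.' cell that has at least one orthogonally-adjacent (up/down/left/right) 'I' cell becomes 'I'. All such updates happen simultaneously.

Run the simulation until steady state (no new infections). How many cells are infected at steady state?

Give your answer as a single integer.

Step 0 (initial): 3 infected
Step 1: +9 new -> 12 infected
Step 2: +14 new -> 26 infected
Step 3: +9 new -> 35 infected
Step 4: +7 new -> 42 infected
Step 5: +5 new -> 47 infected
Step 6: +3 new -> 50 infected
Step 7: +0 new -> 50 infected

Answer: 50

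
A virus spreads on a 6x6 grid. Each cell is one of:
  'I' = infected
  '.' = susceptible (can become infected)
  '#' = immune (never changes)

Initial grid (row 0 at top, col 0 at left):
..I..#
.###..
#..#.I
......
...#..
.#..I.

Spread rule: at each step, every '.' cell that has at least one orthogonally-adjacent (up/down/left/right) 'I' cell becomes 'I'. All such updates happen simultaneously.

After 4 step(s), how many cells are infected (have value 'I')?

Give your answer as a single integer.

Answer: 22

Derivation:
Step 0 (initial): 3 infected
Step 1: +8 new -> 11 infected
Step 2: +6 new -> 17 infected
Step 3: +3 new -> 20 infected
Step 4: +2 new -> 22 infected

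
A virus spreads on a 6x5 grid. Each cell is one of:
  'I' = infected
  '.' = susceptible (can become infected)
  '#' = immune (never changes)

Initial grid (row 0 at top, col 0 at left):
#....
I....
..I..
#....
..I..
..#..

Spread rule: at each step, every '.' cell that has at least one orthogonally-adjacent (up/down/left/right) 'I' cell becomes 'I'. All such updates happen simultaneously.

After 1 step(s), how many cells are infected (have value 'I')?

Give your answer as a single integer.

Step 0 (initial): 3 infected
Step 1: +8 new -> 11 infected

Answer: 11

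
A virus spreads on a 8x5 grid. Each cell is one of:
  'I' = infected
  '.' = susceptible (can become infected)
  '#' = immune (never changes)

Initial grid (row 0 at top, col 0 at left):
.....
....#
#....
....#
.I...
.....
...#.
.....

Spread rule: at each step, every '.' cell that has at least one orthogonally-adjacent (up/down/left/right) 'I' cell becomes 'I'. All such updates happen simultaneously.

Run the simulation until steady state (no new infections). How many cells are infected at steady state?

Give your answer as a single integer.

Step 0 (initial): 1 infected
Step 1: +4 new -> 5 infected
Step 2: +7 new -> 12 infected
Step 3: +8 new -> 20 infected
Step 4: +7 new -> 27 infected
Step 5: +6 new -> 33 infected
Step 6: +2 new -> 35 infected
Step 7: +1 new -> 36 infected
Step 8: +0 new -> 36 infected

Answer: 36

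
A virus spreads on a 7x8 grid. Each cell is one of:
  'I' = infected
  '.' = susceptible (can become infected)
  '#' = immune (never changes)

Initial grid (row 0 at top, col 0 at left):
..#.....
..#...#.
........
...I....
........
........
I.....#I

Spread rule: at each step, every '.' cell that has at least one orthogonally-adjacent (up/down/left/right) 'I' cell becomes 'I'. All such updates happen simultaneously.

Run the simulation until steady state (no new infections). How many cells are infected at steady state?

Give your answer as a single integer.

Step 0 (initial): 3 infected
Step 1: +7 new -> 10 infected
Step 2: +13 new -> 23 infected
Step 3: +14 new -> 37 infected
Step 4: +8 new -> 45 infected
Step 5: +4 new -> 49 infected
Step 6: +3 new -> 52 infected
Step 7: +0 new -> 52 infected

Answer: 52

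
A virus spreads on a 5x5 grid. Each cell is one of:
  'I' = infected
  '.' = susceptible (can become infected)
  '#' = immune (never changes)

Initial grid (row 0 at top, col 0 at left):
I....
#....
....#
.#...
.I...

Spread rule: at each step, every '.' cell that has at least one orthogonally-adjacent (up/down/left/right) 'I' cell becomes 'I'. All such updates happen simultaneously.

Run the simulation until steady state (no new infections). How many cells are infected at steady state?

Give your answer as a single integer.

Answer: 22

Derivation:
Step 0 (initial): 2 infected
Step 1: +3 new -> 5 infected
Step 2: +5 new -> 10 infected
Step 3: +7 new -> 17 infected
Step 4: +4 new -> 21 infected
Step 5: +1 new -> 22 infected
Step 6: +0 new -> 22 infected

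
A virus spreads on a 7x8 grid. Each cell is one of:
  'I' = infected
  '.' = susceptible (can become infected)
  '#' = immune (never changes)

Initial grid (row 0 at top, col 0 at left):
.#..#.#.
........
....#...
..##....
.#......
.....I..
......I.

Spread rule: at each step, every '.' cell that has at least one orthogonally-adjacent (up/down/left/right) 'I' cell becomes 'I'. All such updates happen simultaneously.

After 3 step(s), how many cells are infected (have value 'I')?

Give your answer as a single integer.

Answer: 20

Derivation:
Step 0 (initial): 2 infected
Step 1: +5 new -> 7 infected
Step 2: +6 new -> 13 infected
Step 3: +7 new -> 20 infected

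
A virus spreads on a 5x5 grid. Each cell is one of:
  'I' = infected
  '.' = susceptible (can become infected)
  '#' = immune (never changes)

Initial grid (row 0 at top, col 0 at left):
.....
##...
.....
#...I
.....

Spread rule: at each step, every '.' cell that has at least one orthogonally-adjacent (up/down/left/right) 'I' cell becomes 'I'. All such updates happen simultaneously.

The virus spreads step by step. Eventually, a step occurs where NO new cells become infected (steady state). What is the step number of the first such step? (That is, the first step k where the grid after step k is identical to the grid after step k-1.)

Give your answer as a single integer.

Answer: 8

Derivation:
Step 0 (initial): 1 infected
Step 1: +3 new -> 4 infected
Step 2: +4 new -> 8 infected
Step 3: +5 new -> 13 infected
Step 4: +4 new -> 17 infected
Step 5: +3 new -> 20 infected
Step 6: +1 new -> 21 infected
Step 7: +1 new -> 22 infected
Step 8: +0 new -> 22 infected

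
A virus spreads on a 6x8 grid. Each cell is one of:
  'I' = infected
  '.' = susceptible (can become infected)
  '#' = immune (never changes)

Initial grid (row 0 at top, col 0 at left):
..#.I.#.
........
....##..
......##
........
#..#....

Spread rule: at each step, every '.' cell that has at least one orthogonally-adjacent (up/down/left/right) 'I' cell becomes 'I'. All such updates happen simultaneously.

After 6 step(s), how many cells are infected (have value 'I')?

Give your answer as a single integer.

Step 0 (initial): 1 infected
Step 1: +3 new -> 4 infected
Step 2: +2 new -> 6 infected
Step 3: +3 new -> 9 infected
Step 4: +5 new -> 14 infected
Step 5: +8 new -> 22 infected
Step 6: +6 new -> 28 infected

Answer: 28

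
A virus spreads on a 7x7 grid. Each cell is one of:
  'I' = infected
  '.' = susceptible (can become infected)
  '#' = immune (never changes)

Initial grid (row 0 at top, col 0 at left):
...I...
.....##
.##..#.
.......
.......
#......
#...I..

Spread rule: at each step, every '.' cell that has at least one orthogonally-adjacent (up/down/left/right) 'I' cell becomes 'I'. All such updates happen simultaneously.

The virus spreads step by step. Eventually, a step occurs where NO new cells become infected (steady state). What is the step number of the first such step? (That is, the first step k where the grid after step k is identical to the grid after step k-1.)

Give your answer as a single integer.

Answer: 7

Derivation:
Step 0 (initial): 2 infected
Step 1: +6 new -> 8 infected
Step 2: +10 new -> 18 infected
Step 3: +11 new -> 29 infected
Step 4: +6 new -> 35 infected
Step 5: +4 new -> 39 infected
Step 6: +3 new -> 42 infected
Step 7: +0 new -> 42 infected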